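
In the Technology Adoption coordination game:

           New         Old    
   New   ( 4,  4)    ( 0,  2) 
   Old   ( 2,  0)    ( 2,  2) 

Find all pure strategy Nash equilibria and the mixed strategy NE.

Pure NE: (New, New) and (Old, Old); Mixed NE: p = 0.5, q = 0.5

Work:
Check pure NE:
(New, New): (4, 4) - no unilateral deviation beneficial
(Old, Old): (2, 2) - no unilateral deviation beneficial
Mixed NE: P1 plays New with p = 0.5, P2 plays New with q = 0.5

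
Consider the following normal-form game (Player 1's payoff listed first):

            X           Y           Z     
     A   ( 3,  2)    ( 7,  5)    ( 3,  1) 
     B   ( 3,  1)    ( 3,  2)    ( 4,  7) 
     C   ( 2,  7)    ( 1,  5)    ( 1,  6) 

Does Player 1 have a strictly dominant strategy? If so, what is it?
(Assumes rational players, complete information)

No strictly dominant strategy exists for Player 1

Work:
A strategy strictly dominates another if it gives a strictly higher payoff against every opponent action. Compare each pair of P1's strategies column-by-column:
  A vs B: [3 vs 3, 7 vs 3, 3 vs 4] → A does not strictly dominate B (column X: 3 ≤ 3)
  A vs C: [3 vs 2, 7 vs 1, 3 vs 1] → A strictly dominates C
  B vs A: [3 vs 3, 3 vs 7, 4 vs 3] → B does not strictly dominate A (column X: 3 ≤ 3)
  B vs C: [3 vs 2, 3 vs 1, 4 vs 1] → B strictly dominates C
  C vs A: [2 vs 3, 1 vs 7, 1 vs 3] → C does not strictly dominate A (column X: 2 ≤ 3)
  C vs B: [2 vs 3, 1 vs 3, 1 vs 4] → C does not strictly dominate B (column X: 2 ≤ 3)
No single strategy strictly dominates all others → no strictly dominant strategy.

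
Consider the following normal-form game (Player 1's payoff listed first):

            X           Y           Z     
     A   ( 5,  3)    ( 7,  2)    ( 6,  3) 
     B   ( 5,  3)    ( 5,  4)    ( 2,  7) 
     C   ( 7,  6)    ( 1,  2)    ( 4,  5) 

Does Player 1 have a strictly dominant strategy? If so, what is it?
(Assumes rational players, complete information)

No strictly dominant strategy exists for Player 1

Work:
A strategy strictly dominates another if it gives a strictly higher payoff against every opponent action. Compare each pair of P1's strategies column-by-column:
  A vs B: [5 vs 5, 7 vs 5, 6 vs 2] → A does not strictly dominate B (column X: 5 ≤ 5)
  A vs C: [5 vs 7, 7 vs 1, 6 vs 4] → A does not strictly dominate C (column X: 5 ≤ 7)
  B vs A: [5 vs 5, 5 vs 7, 2 vs 6] → B does not strictly dominate A (column X: 5 ≤ 5)
  B vs C: [5 vs 7, 5 vs 1, 2 vs 4] → B does not strictly dominate C (column X: 5 ≤ 7)
  C vs A: [7 vs 5, 1 vs 7, 4 vs 6] → C does not strictly dominate A (column Y: 1 ≤ 7)
  C vs B: [7 vs 5, 1 vs 5, 4 vs 2] → C does not strictly dominate B (column Y: 1 ≤ 5)
No single strategy strictly dominates all others → no strictly dominant strategy.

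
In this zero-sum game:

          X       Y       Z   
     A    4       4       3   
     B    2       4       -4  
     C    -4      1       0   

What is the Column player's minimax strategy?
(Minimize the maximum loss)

Column should play Z, value = 3

Work:
Column player minimizes Row's maximum payoff:
Column X: max payoff to Row = 4
Column Y: max payoff to Row = 4
Column Z: max payoff to Row = 3
Minimum is 3, achieved by column Z.
Minimax strategy: Z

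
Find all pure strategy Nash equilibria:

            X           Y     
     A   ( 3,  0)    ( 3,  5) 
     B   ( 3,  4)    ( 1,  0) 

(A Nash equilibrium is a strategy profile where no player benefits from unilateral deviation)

Nash equilibrium: (A, Y), (B, X)

Work:
Best responses:
  P1 vs X: payoffs [3, 3] → best response A/B (payoff 3)
  P1 vs Y: payoffs [3, 1] → best response A (payoff 3)
  P2 vs A: payoffs [0, 5] → best response Y (payoff 5)
  P2 vs B: payoffs [4, 0] → best response X (payoff 4)
Mutual best responses: (A,Y), (B,X) → Nash equilibria.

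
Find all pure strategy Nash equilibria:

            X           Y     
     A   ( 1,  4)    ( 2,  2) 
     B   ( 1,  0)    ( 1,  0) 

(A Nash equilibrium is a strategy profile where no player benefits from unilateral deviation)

Nash equilibrium: (A, X), (B, X)

Work:
Best responses:
  P1 vs X: payoffs [1, 1] → best response A/B (payoff 1)
  P1 vs Y: payoffs [2, 1] → best response A (payoff 2)
  P2 vs A: payoffs [4, 2] → best response X (payoff 4)
  P2 vs B: payoffs [0, 0] → best response X/Y (payoff 0)
Mutual best responses: (A,X), (B,X) → Nash equilibria.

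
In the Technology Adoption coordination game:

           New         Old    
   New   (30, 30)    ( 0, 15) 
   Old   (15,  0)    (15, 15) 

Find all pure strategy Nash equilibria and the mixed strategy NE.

Pure NE: (New, New) and (Old, Old); Mixed NE: p = 0.5, q = 0.5

Work:
Check pure NE:
(New, New): (30, 30) - no unilateral deviation beneficial
(Old, Old): (15, 15) - no unilateral deviation beneficial
Mixed NE: P1 plays New with p = 0.5, P2 plays New with q = 0.5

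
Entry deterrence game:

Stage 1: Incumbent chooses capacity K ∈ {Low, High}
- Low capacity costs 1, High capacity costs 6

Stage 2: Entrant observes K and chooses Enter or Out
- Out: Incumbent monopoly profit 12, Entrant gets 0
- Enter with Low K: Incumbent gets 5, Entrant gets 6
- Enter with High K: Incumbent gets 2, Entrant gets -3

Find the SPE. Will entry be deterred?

SPE: (High, Enter|Low, Out|High); Entry deterred. Incumbent net profit = 6

Work:
After Low K: Entrant enters (6 > 0)
After High K: Entrant stays out (-3 < 0)
Incumbent: Low → 5−1=4, High → 12−6=6
Incumbent chooses High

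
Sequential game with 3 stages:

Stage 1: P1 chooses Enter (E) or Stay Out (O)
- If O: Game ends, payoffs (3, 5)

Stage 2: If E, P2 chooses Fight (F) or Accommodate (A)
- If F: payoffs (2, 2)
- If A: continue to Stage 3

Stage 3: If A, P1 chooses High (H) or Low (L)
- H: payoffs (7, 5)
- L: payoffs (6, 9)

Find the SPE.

SPE: (E, A, H); Outcome (7, 5)

Work:
Stage 3: P1 chooses H (7 vs 6)
Stage 2: P2: F->2, A->5 (anticipating H). Choose A
Stage 1: P1: O->3, E->7 (anticipating A, H). Choose E
SPE path: E -> A -> H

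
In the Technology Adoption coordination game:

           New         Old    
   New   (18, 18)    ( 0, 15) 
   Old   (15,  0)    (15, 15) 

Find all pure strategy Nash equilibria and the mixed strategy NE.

Pure NE: (New, New) and (Old, Old); Mixed NE: p = 0.8333, q = 0.8333

Work:
Check pure NE:
(New, New): (18, 18) - no unilateral deviation beneficial
(Old, Old): (15, 15) - no unilateral deviation beneficial
Mixed NE: P1 plays New with p = 0.8333, P2 plays New with q = 0.8333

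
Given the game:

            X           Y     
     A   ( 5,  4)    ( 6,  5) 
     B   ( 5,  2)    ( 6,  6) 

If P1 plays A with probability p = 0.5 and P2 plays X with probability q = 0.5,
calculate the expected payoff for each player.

E[P1] = 5.5, E[P2] = 4.25

Work:
E[P1] = p·q·π₁(A,X) + p·(1-q)·π₁(A,Y) + (1-p)·q·π₁(B,X) + (1-p)·(1-q)·π₁(B,Y)
= 0.5·0.5·5 + 0.5·0.5·6 + 0.5·0.5·5 + 0.5·0.5·6
= 5.5

E[P2] = 4.25 (similar calculation)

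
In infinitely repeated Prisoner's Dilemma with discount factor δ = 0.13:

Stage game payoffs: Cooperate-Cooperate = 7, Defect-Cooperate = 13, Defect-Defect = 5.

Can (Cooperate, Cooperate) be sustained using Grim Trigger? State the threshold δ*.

δ* = 0.75; since δ = 0.13 < 0.75, cooperation cannot be sustained

Work:
For Grim Trigger:
Cooperate forever: 7/(1-δ)
Defect then punished: 13 + 5·δ/(1-δ)
Need: 7/(1-δ) ≥ 13 + 5·δ/(1-δ)
Solving: δ ≥ (T-R)/(T-P) = (13-7)/(13-5) = 0.75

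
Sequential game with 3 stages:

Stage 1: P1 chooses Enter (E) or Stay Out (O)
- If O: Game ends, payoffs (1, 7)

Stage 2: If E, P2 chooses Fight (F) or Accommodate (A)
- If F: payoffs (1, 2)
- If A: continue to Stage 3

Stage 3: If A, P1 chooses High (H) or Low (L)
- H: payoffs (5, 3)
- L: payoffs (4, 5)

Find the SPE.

SPE: (E, A, H); Outcome (5, 3)

Work:
Stage 3: P1 chooses H (5 vs 4)
Stage 2: P2: F->2, A->3 (anticipating H). Choose A
Stage 1: P1: O->1, E->5 (anticipating A, H). Choose E
SPE path: E -> A -> H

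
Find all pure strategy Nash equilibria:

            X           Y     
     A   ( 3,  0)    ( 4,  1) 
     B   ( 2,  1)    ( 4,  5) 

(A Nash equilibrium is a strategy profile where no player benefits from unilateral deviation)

Nash equilibrium: (A, Y), (B, Y)

Work:
Best responses:
  P1 vs X: payoffs [3, 2] → best response A (payoff 3)
  P1 vs Y: payoffs [4, 4] → best response A/B (payoff 4)
  P2 vs A: payoffs [0, 1] → best response Y (payoff 1)
  P2 vs B: payoffs [1, 5] → best response Y (payoff 5)
Mutual best responses: (A,Y), (B,Y) → Nash equilibria.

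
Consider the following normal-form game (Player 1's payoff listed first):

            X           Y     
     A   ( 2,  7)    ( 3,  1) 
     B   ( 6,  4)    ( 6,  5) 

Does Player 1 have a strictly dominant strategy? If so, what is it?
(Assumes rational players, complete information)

Yes, Player 1's strictly dominant strategy is B

Work:
A strategy strictly dominates another if it gives a strictly higher payoff against every opponent action. Compare each pair of P1's strategies column-by-column:
  A vs B: [2 vs 6, 3 vs 6] → A does not strictly dominate B (column X: 2 ≤ 6)
  B vs A: [6 vs 2, 6 vs 3] → B strictly dominates A
B strictly dominates every other strategy → strictly dominant.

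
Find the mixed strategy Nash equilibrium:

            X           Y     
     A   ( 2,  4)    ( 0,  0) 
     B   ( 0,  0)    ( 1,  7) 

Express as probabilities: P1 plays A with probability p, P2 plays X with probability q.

p = 0.6364, q = 0.3333

Work:
Find probabilities that make opponent indifferent:
P2 chooses q to make P1 indifferent between A and B
P1 chooses p to make P2 indifferent between X and Y
Mixed NE: P1 plays (A: 0.6364, B: 0.3636), P2 plays (X: 0.3333, Y: 0.6667)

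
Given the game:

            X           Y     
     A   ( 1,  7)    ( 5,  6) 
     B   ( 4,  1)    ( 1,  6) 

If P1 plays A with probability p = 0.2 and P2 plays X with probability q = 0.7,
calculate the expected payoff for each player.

E[P1] = 2.92, E[P2] = 3.34

Work:
E[P1] = p·q·π₁(A,X) + p·(1-q)·π₁(A,Y) + (1-p)·q·π₁(B,X) + (1-p)·(1-q)·π₁(B,Y)
= 0.2·0.7·1 + 0.2·0.3·5 + 0.8·0.7·4 + 0.8·0.3·1
= 2.92

E[P2] = 3.34 (similar calculation)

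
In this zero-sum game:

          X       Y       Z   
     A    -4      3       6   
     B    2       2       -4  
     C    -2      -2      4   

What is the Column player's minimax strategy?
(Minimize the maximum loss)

Column should play X, value = 2

Work:
Column player minimizes Row's maximum payoff:
Column X: max payoff to Row = 2
Column Y: max payoff to Row = 3
Column Z: max payoff to Row = 6
Minimum is 2, achieved by column X.
Minimax strategy: X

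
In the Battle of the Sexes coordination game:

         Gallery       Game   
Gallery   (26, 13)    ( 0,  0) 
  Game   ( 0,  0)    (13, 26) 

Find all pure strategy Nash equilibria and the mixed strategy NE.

Pure NE: (Gallery, Gallery) and (Game, Game); Mixed NE: p = 0.6667, q = 0.3333

Work:
Check pure NE:
(Gallery, Gallery): (26, 13) - no unilateral deviation beneficial
(Game, Game): (13, 26) - no unilateral deviation beneficial
Mixed NE: P1 plays Gallery with p = 0.6667, P2 plays Gallery with q = 0.3333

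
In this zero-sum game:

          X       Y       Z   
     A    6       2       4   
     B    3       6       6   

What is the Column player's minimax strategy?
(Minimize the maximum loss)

Column should play X or Y or Z (all achieve the minimum), value = 6

Work:
Column player minimizes Row's maximum payoff:
Column X: max payoff to Row = 6
Column Y: max payoff to Row = 6
Column Z: max payoff to Row = 6
Minimum is 6, achieved by columns X, Y, Z (tied).
Each of X or Y or Z is a minimax strategy.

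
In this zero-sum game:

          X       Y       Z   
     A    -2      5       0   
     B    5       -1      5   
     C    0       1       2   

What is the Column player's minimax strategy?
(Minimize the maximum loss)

Column should play X or Y or Z (all achieve the minimum), value = 5

Work:
Column player minimizes Row's maximum payoff:
Column X: max payoff to Row = 5
Column Y: max payoff to Row = 5
Column Z: max payoff to Row = 5
Minimum is 5, achieved by columns X, Y, Z (tied).
Each of X or Y or Z is a minimax strategy.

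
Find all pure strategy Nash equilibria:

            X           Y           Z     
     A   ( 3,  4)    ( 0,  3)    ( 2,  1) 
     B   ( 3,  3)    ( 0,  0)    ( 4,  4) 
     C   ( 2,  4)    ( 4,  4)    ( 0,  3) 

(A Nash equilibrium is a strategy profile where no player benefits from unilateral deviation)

Nash equilibrium: (A, X), (B, Z), (C, Y)

Work:
Best responses:
  P1 vs X: payoffs [3, 3, 2] → best response A/B (payoff 3)
  P1 vs Y: payoffs [0, 0, 4] → best response C (payoff 4)
  P1 vs Z: payoffs [2, 4, 0] → best response B (payoff 4)
  P2 vs A: payoffs [4, 3, 1] → best response X (payoff 4)
  P2 vs B: payoffs [3, 0, 4] → best response Z (payoff 4)
  P2 vs C: payoffs [4, 4, 3] → best response X/Y (payoff 4)
Mutual best responses: (A,X), (B,Z), (C,Y) → Nash equilibria.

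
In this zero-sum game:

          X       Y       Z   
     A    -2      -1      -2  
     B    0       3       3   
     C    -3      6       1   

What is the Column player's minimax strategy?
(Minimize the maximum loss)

Column should play X, value = 0

Work:
Column player minimizes Row's maximum payoff:
Column X: max payoff to Row = 0
Column Y: max payoff to Row = 6
Column Z: max payoff to Row = 3
Minimum is 0, achieved by column X.
Minimax strategy: X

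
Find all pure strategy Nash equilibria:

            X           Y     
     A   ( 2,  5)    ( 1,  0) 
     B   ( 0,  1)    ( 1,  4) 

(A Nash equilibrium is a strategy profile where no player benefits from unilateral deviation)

Nash equilibrium: (A, X), (B, Y)

Work:
Best responses:
  P1 vs X: payoffs [2, 0] → best response A (payoff 2)
  P1 vs Y: payoffs [1, 1] → best response A/B (payoff 1)
  P2 vs A: payoffs [5, 0] → best response X (payoff 5)
  P2 vs B: payoffs [1, 4] → best response Y (payoff 4)
Mutual best responses: (A,X), (B,Y) → Nash equilibria.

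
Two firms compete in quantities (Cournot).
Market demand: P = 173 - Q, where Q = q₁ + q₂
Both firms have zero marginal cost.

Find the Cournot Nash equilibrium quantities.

q₁* = q₂* = 57.67; P* = 57.67

Work:
Profit: π_i = P·q_i = (a - q_i - q_j)·q_i
FOC: ∂π_i/∂q_i = a - 2q_i - q_j = 0
Reaction function: q_i = (173 - q_j)/2
Symmetry: q* = 173/3 = 57.67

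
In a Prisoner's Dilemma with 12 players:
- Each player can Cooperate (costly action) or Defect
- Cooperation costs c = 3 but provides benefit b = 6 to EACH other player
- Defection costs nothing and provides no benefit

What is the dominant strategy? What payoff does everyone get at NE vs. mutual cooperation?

Dominant: Defect; NE payoff = 0; Coop payoff = 63

Work:
Defect dominates (saves cost c = 3, benefit to others is external)
NE: All defect → everyone gets 0
If all cooperate: each receives (11)×6 - 3 = 63
Social dilemma: 63 > 0 but NE gives 0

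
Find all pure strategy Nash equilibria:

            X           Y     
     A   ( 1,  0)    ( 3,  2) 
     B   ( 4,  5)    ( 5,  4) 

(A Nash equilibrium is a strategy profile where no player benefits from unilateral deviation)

Nash equilibrium: (B, X)

Work:
Best responses:
  P1 vs X: payoffs [1, 4] → best response B (payoff 4)
  P1 vs Y: payoffs [3, 5] → best response B (payoff 5)
  P2 vs A: payoffs [0, 2] → best response Y (payoff 2)
  P2 vs B: payoffs [5, 4] → best response X (payoff 5)
Mutual best responses: (B,X) → Nash equilibria.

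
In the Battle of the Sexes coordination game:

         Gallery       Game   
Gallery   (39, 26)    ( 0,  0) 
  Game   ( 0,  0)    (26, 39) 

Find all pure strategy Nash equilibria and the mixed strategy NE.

Pure NE: (Gallery, Gallery) and (Game, Game); Mixed NE: p = 0.6, q = 0.4

Work:
Check pure NE:
(Gallery, Gallery): (39, 26) - no unilateral deviation beneficial
(Game, Game): (26, 39) - no unilateral deviation beneficial
Mixed NE: P1 plays Gallery with p = 0.6, P2 plays Gallery with q = 0.4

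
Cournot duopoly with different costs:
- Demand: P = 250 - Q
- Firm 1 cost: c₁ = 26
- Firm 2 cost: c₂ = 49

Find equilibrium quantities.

q₁* = 82.33, q₂* = 59.33

Work:
Reaction: q₁ = (250 - 26 - q₂)/2
Reaction: q₂ = (250 - 49 - q₁)/2
Solve simultaneously:
q₁* = (250 - 2×26 + 49)/3 = 82.33
q₂* = (250 - 2×49 + 26)/3 = 59.33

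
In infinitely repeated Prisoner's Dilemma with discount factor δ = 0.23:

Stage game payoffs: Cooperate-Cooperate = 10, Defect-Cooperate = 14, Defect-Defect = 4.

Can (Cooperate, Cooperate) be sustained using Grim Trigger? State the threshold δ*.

δ* = 0.4; since δ = 0.23 < 0.4, cooperation cannot be sustained

Work:
For Grim Trigger:
Cooperate forever: 10/(1-δ)
Defect then punished: 14 + 4·δ/(1-δ)
Need: 10/(1-δ) ≥ 14 + 4·δ/(1-δ)
Solving: δ ≥ (T-R)/(T-P) = (14-10)/(14-4) = 0.4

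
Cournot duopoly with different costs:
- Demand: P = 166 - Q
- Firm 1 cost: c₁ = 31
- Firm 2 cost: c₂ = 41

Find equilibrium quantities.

q₁* = 48.33, q₂* = 38.33

Work:
Reaction: q₁ = (166 - 31 - q₂)/2
Reaction: q₂ = (166 - 41 - q₁)/2
Solve simultaneously:
q₁* = (166 - 2×31 + 41)/3 = 48.33
q₂* = (166 - 2×41 + 31)/3 = 38.33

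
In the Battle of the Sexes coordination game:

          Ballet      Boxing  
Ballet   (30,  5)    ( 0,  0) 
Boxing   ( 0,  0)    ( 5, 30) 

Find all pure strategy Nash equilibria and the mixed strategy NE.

Pure NE: (Ballet, Ballet) and (Boxing, Boxing); Mixed NE: p = 0.8571, q = 0.1429

Work:
Check pure NE:
(Ballet, Ballet): (30, 5) - no unilateral deviation beneficial
(Boxing, Boxing): (5, 30) - no unilateral deviation beneficial
Mixed NE: P1 plays Ballet with p = 0.8571, P2 plays Ballet with q = 0.1429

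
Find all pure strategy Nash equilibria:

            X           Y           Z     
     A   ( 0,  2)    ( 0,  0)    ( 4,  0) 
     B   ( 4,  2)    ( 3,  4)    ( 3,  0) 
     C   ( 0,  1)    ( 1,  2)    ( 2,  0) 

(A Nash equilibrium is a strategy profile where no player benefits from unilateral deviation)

Nash equilibrium: (B, Y)

Work:
Best responses:
  P1 vs X: payoffs [0, 4, 0] → best response B (payoff 4)
  P1 vs Y: payoffs [0, 3, 1] → best response B (payoff 3)
  P1 vs Z: payoffs [4, 3, 2] → best response A (payoff 4)
  P2 vs A: payoffs [2, 0, 0] → best response X (payoff 2)
  P2 vs B: payoffs [2, 4, 0] → best response Y (payoff 4)
  P2 vs C: payoffs [1, 2, 0] → best response Y (payoff 2)
Mutual best responses: (B,Y) → Nash equilibria.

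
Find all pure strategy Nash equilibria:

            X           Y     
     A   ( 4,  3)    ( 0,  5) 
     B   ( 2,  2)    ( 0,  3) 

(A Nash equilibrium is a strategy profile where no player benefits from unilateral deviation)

Nash equilibrium: (A, Y), (B, Y)

Work:
Best responses:
  P1 vs X: payoffs [4, 2] → best response A (payoff 4)
  P1 vs Y: payoffs [0, 0] → best response A/B (payoff 0)
  P2 vs A: payoffs [3, 5] → best response Y (payoff 5)
  P2 vs B: payoffs [2, 3] → best response Y (payoff 3)
Mutual best responses: (A,Y), (B,Y) → Nash equilibria.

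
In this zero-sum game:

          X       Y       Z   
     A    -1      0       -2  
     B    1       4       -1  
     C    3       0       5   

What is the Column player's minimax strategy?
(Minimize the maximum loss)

Column should play X, value = 3

Work:
Column player minimizes Row's maximum payoff:
Column X: max payoff to Row = 3
Column Y: max payoff to Row = 4
Column Z: max payoff to Row = 5
Minimum is 3, achieved by column X.
Minimax strategy: X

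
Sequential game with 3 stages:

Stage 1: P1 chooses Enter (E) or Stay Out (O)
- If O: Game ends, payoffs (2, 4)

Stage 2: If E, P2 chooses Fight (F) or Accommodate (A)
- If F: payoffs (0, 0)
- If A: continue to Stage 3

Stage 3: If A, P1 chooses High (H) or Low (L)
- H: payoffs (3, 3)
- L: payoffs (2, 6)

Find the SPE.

SPE: (E, A, H); Outcome (3, 3)

Work:
Stage 3: P1 chooses H (3 vs 2)
Stage 2: P2: F->0, A->3 (anticipating H). Choose A
Stage 1: P1: O->2, E->3 (anticipating A, H). Choose E
SPE path: E -> A -> H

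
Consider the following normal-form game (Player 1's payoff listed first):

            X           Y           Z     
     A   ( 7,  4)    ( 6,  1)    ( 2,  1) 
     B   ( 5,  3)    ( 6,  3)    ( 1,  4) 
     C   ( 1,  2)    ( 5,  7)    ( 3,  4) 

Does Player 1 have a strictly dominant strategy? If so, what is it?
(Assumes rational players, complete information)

No strictly dominant strategy exists for Player 1

Work:
A strategy strictly dominates another if it gives a strictly higher payoff against every opponent action. Compare each pair of P1's strategies column-by-column:
  A vs B: [7 vs 5, 6 vs 6, 2 vs 1] → A does not strictly dominate B (column Y: 6 ≤ 6)
  A vs C: [7 vs 1, 6 vs 5, 2 vs 3] → A does not strictly dominate C (column Z: 2 ≤ 3)
  B vs A: [5 vs 7, 6 vs 6, 1 vs 2] → B does not strictly dominate A (column X: 5 ≤ 7)
  B vs C: [5 vs 1, 6 vs 5, 1 vs 3] → B does not strictly dominate C (column Z: 1 ≤ 3)
  C vs A: [1 vs 7, 5 vs 6, 3 vs 2] → C does not strictly dominate A (column X: 1 ≤ 7)
  C vs B: [1 vs 5, 5 vs 6, 3 vs 1] → C does not strictly dominate B (column X: 1 ≤ 5)
No single strategy strictly dominates all others → no strictly dominant strategy.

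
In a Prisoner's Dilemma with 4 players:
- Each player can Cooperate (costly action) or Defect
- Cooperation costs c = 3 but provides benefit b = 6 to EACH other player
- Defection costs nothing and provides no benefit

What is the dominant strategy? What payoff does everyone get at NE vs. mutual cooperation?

Dominant: Defect; NE payoff = 0; Coop payoff = 15

Work:
Defect dominates (saves cost c = 3, benefit to others is external)
NE: All defect → everyone gets 0
If all cooperate: each receives (3)×6 - 3 = 15
Social dilemma: 15 > 0 but NE gives 0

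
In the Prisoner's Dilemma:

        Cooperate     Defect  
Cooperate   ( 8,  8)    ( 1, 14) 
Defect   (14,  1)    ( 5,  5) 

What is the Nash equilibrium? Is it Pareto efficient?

(Defect, Defect) is NE; not Pareto efficient

Work:
Defect dominates Cooperate for both players:
If P2 cooperates: Defect (14) > Cooperate (8)
If P2 defects: Defect (5) > Cooperate (1)
NE: (Defect, Defect) with payoff (5, 5)
But (Cooperate, Cooperate) = (8, 8) Pareto dominates (5, 5)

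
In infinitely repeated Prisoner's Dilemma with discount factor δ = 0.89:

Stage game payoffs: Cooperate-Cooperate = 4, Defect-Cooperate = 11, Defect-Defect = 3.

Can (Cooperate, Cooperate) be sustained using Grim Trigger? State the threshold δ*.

δ* = 0.875; since δ = 0.89 ≥ 0.875, cooperation can be sustained

Work:
For Grim Trigger:
Cooperate forever: 4/(1-δ)
Defect then punished: 11 + 3·δ/(1-δ)
Need: 4/(1-δ) ≥ 11 + 3·δ/(1-δ)
Solving: δ ≥ (T-R)/(T-P) = (11-4)/(11-3) = 0.875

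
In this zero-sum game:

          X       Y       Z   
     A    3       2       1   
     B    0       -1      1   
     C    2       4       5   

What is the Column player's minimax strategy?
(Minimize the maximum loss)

Column should play X, value = 3

Work:
Column player minimizes Row's maximum payoff:
Column X: max payoff to Row = 3
Column Y: max payoff to Row = 4
Column Z: max payoff to Row = 5
Minimum is 3, achieved by column X.
Minimax strategy: X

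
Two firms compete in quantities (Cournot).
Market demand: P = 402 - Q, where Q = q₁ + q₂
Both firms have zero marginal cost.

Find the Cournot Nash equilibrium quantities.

q₁* = q₂* = 134.0; P* = 134.0

Work:
Profit: π_i = P·q_i = (a - q_i - q_j)·q_i
FOC: ∂π_i/∂q_i = a - 2q_i - q_j = 0
Reaction function: q_i = (402 - q_j)/2
Symmetry: q* = 402/3 = 134.0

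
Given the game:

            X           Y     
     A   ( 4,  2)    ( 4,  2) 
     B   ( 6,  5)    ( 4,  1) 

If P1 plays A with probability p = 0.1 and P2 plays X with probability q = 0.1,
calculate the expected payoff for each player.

E[P1] = 4.18, E[P2] = 1.46

Work:
E[P1] = p·q·π₁(A,X) + p·(1-q)·π₁(A,Y) + (1-p)·q·π₁(B,X) + (1-p)·(1-q)·π₁(B,Y)
= 0.1·0.1·4 + 0.1·0.9·4 + 0.9·0.1·6 + 0.9·0.9·4
= 4.18

E[P2] = 1.46 (similar calculation)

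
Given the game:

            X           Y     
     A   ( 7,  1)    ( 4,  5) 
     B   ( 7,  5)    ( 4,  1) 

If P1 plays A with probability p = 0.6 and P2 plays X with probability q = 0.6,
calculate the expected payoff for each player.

E[P1] = 5.8, E[P2] = 2.92

Work:
E[P1] = p·q·π₁(A,X) + p·(1-q)·π₁(A,Y) + (1-p)·q·π₁(B,X) + (1-p)·(1-q)·π₁(B,Y)
= 0.6·0.6·7 + 0.6·0.4·4 + 0.4·0.6·7 + 0.4·0.4·4
= 5.8

E[P2] = 2.92 (similar calculation)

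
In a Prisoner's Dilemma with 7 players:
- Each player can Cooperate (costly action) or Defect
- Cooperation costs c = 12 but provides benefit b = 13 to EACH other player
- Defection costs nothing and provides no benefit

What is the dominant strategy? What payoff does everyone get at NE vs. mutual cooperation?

Dominant: Defect; NE payoff = 0; Coop payoff = 66

Work:
Defect dominates (saves cost c = 12, benefit to others is external)
NE: All defect → everyone gets 0
If all cooperate: each receives (6)×13 - 12 = 66
Social dilemma: 66 > 0 but NE gives 0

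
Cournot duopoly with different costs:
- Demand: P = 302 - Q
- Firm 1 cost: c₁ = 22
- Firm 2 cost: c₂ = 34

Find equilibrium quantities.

q₁* = 97.33, q₂* = 85.33

Work:
Reaction: q₁ = (302 - 22 - q₂)/2
Reaction: q₂ = (302 - 34 - q₁)/2
Solve simultaneously:
q₁* = (302 - 2×22 + 34)/3 = 97.33
q₂* = (302 - 2×34 + 22)/3 = 85.33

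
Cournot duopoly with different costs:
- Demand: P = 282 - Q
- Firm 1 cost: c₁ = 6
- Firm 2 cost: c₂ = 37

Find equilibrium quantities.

q₁* = 102.33, q₂* = 71.33

Work:
Reaction: q₁ = (282 - 6 - q₂)/2
Reaction: q₂ = (282 - 37 - q₁)/2
Solve simultaneously:
q₁* = (282 - 2×6 + 37)/3 = 102.33
q₂* = (282 - 2×37 + 6)/3 = 71.33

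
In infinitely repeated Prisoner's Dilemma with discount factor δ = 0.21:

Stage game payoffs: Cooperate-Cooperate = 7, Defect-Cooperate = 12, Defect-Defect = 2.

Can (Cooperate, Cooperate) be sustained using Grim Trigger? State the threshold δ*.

δ* = 0.5; since δ = 0.21 < 0.5, cooperation cannot be sustained

Work:
For Grim Trigger:
Cooperate forever: 7/(1-δ)
Defect then punished: 12 + 2·δ/(1-δ)
Need: 7/(1-δ) ≥ 12 + 2·δ/(1-δ)
Solving: δ ≥ (T-R)/(T-P) = (12-7)/(12-2) = 0.5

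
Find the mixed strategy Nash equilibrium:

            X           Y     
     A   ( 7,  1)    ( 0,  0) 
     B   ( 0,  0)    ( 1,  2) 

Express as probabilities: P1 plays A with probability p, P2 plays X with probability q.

p = 0.6667, q = 0.125

Work:
Find probabilities that make opponent indifferent:
P2 chooses q to make P1 indifferent between A and B
P1 chooses p to make P2 indifferent between X and Y
Mixed NE: P1 plays (A: 0.6667, B: 0.3333), P2 plays (X: 0.125, Y: 0.875)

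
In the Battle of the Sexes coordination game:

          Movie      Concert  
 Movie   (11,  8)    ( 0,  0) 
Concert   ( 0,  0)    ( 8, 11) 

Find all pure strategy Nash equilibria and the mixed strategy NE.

Pure NE: (Movie, Movie) and (Concert, Concert); Mixed NE: p = 0.5789, q = 0.4211

Work:
Check pure NE:
(Movie, Movie): (11, 8) - no unilateral deviation beneficial
(Concert, Concert): (8, 11) - no unilateral deviation beneficial
Mixed NE: P1 plays Movie with p = 0.5789, P2 plays Movie with q = 0.4211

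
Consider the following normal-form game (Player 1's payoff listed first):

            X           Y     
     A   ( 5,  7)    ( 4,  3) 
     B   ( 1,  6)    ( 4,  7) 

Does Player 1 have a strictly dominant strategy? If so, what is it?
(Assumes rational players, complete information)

No strictly dominant strategy exists for Player 1

Work:
A strategy strictly dominates another if it gives a strictly higher payoff against every opponent action. Compare each pair of P1's strategies column-by-column:
  A vs B: [5 vs 1, 4 vs 4] → A does not strictly dominate B (column Y: 4 ≤ 4)
  B vs A: [1 vs 5, 4 vs 4] → B does not strictly dominate A (column X: 1 ≤ 5)
No single strategy strictly dominates all others → no strictly dominant strategy.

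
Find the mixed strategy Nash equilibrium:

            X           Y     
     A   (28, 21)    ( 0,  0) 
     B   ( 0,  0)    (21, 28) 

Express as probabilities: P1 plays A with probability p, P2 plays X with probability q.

p = 0.5714, q = 0.4286

Work:
Find probabilities that make opponent indifferent:
P2 chooses q to make P1 indifferent between A and B
P1 chooses p to make P2 indifferent between X and Y
Mixed NE: P1 plays (A: 0.5714, B: 0.4286), P2 plays (X: 0.4286, Y: 0.5714)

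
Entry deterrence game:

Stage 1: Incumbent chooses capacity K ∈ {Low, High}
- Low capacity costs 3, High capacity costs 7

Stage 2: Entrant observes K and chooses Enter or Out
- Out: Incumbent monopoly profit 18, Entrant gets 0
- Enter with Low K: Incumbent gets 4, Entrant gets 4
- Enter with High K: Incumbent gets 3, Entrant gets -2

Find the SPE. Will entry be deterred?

SPE: (High, Enter|Low, Out|High); Entry deterred. Incumbent net profit = 11

Work:
After Low K: Entrant enters (4 > 0)
After High K: Entrant stays out (-2 < 0)
Incumbent: Low → 4−3=1, High → 18−7=11
Incumbent chooses High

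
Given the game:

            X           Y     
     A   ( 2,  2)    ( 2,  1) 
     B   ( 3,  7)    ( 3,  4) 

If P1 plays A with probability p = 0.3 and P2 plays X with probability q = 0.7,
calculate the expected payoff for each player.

E[P1] = 2.7, E[P2] = 4.78

Work:
E[P1] = p·q·π₁(A,X) + p·(1-q)·π₁(A,Y) + (1-p)·q·π₁(B,X) + (1-p)·(1-q)·π₁(B,Y)
= 0.3·0.7·2 + 0.3·0.3·2 + 0.7·0.7·3 + 0.7·0.3·3
= 2.7

E[P2] = 4.78 (similar calculation)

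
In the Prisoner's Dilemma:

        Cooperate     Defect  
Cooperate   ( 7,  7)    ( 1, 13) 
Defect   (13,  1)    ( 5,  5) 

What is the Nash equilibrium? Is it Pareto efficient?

(Defect, Defect) is NE; not Pareto efficient

Work:
Defect dominates Cooperate for both players:
If P2 cooperates: Defect (13) > Cooperate (7)
If P2 defects: Defect (5) > Cooperate (1)
NE: (Defect, Defect) with payoff (5, 5)
But (Cooperate, Cooperate) = (7, 7) Pareto dominates (5, 5)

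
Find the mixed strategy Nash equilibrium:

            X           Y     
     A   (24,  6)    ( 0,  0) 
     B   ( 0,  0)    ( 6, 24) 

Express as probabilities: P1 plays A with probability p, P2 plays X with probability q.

p = 0.8, q = 0.2

Work:
Find probabilities that make opponent indifferent:
P2 chooses q to make P1 indifferent between A and B
P1 chooses p to make P2 indifferent between X and Y
Mixed NE: P1 plays (A: 0.8, B: 0.2), P2 plays (X: 0.2, Y: 0.8)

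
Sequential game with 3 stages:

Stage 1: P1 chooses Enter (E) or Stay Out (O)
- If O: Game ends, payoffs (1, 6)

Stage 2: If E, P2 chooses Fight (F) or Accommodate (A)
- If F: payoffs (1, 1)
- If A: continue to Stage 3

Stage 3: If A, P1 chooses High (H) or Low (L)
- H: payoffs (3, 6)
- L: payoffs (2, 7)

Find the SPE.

SPE: (E, A, H); Outcome (3, 6)

Work:
Stage 3: P1 chooses H (3 vs 2)
Stage 2: P2: F->1, A->6 (anticipating H). Choose A
Stage 1: P1: O->1, E->3 (anticipating A, H). Choose E
SPE path: E -> A -> H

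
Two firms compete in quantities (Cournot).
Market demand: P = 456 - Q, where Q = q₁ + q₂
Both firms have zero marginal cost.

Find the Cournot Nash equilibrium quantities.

q₁* = q₂* = 152.0; P* = 152.0

Work:
Profit: π_i = P·q_i = (a - q_i - q_j)·q_i
FOC: ∂π_i/∂q_i = a - 2q_i - q_j = 0
Reaction function: q_i = (456 - q_j)/2
Symmetry: q* = 456/3 = 152.0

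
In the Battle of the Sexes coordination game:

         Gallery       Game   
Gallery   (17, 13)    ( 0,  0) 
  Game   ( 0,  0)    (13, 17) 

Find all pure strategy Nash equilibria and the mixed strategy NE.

Pure NE: (Gallery, Gallery) and (Game, Game); Mixed NE: p = 0.5667, q = 0.4333

Work:
Check pure NE:
(Gallery, Gallery): (17, 13) - no unilateral deviation beneficial
(Game, Game): (13, 17) - no unilateral deviation beneficial
Mixed NE: P1 plays Gallery with p = 0.5667, P2 plays Gallery with q = 0.4333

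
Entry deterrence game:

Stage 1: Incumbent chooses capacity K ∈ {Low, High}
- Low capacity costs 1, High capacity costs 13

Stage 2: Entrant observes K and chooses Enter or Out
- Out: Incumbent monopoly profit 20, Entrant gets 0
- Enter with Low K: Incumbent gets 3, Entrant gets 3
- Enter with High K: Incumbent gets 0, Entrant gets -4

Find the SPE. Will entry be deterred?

SPE: (High, Enter|Low, Out|High); Entry deterred. Incumbent net profit = 7

Work:
After Low K: Entrant enters (3 > 0)
After High K: Entrant stays out (-4 < 0)
Incumbent: Low → 3−1=2, High → 20−13=7
Incumbent chooses High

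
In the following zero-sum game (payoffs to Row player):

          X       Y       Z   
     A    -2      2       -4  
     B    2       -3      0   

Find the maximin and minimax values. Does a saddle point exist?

Maximin = -3, Minimax = 0, Saddle: False

Work:
Row minimums: [-4, -3] → maximin = -3
Column maximums: [2, 2, 0] → minimax = 0
No saddle point (maximin ≠ minimax). Mixed strategy needed.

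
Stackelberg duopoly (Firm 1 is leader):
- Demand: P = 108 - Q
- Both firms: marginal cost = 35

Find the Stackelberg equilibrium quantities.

q₁* (leader) = 36.5, q₂* (follower) = 18.25

Work:
Follower's reaction: q₂ = (a - c - q₁)/2
Leader substitutes: π₁ = q₁·(a - q₁ - (a-c-q₁)/2 - c)
FOC: q₁* = (108 - 35)/2 = 36.50
Then: q₂* = (108 - 35 - 36.5)/2 = 18.25
Leader has first-mover advantage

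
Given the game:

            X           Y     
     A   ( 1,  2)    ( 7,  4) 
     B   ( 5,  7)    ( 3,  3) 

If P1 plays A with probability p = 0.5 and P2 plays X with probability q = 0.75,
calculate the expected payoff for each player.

E[P1] = 3.5, E[P2] = 4.25

Work:
E[P1] = p·q·π₁(A,X) + p·(1-q)·π₁(A,Y) + (1-p)·q·π₁(B,X) + (1-p)·(1-q)·π₁(B,Y)
= 0.5·0.75·1 + 0.5·0.25·7 + 0.5·0.75·5 + 0.5·0.25·3
= 3.5

E[P2] = 4.25 (similar calculation)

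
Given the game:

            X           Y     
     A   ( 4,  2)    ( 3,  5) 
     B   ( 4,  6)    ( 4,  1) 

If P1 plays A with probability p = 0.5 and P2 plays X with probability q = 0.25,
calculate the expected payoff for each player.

E[P1] = 3.625, E[P2] = 3.25

Work:
E[P1] = p·q·π₁(A,X) + p·(1-q)·π₁(A,Y) + (1-p)·q·π₁(B,X) + (1-p)·(1-q)·π₁(B,Y)
= 0.5·0.25·4 + 0.5·0.75·3 + 0.5·0.25·4 + 0.5·0.75·4
= 3.625

E[P2] = 3.25 (similar calculation)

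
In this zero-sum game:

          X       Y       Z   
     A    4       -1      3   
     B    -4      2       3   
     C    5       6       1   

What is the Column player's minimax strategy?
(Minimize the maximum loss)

Column should play Z, value = 3

Work:
Column player minimizes Row's maximum payoff:
Column X: max payoff to Row = 5
Column Y: max payoff to Row = 6
Column Z: max payoff to Row = 3
Minimum is 3, achieved by column Z.
Minimax strategy: Z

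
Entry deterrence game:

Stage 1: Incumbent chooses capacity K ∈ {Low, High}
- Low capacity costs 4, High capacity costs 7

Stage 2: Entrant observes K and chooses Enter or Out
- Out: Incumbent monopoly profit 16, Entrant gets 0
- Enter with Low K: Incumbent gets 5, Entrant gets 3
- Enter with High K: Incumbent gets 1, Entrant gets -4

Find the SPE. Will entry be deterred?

SPE: (High, Enter|Low, Out|High); Entry deterred. Incumbent net profit = 9

Work:
After Low K: Entrant enters (3 > 0)
After High K: Entrant stays out (-4 < 0)
Incumbent: Low → 5−4=1, High → 16−7=9
Incumbent chooses High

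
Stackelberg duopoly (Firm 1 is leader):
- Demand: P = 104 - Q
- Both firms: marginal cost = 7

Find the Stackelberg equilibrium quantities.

q₁* (leader) = 48.5, q₂* (follower) = 24.25

Work:
Follower's reaction: q₂ = (a - c - q₁)/2
Leader substitutes: π₁ = q₁·(a - q₁ - (a-c-q₁)/2 - c)
FOC: q₁* = (104 - 7)/2 = 48.50
Then: q₂* = (104 - 7 - 48.5)/2 = 24.25
Leader has first-mover advantage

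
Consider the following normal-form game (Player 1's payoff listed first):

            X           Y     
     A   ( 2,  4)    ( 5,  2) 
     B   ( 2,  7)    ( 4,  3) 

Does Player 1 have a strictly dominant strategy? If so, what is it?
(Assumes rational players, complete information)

No strictly dominant strategy exists for Player 1

Work:
A strategy strictly dominates another if it gives a strictly higher payoff against every opponent action. Compare each pair of P1's strategies column-by-column:
  A vs B: [2 vs 2, 5 vs 4] → A does not strictly dominate B (column X: 2 ≤ 2)
  B vs A: [2 vs 2, 4 vs 5] → B does not strictly dominate A (column X: 2 ≤ 2)
No single strategy strictly dominates all others → no strictly dominant strategy.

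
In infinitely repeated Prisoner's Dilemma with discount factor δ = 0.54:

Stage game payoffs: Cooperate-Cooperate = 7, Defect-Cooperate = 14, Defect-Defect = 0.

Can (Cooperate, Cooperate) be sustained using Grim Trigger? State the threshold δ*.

δ* = 0.5; since δ = 0.54 ≥ 0.5, cooperation can be sustained

Work:
For Grim Trigger:
Cooperate forever: 7/(1-δ)
Defect then punished: 14 + 0·δ/(1-δ)
Need: 7/(1-δ) ≥ 14 + 0·δ/(1-δ)
Solving: δ ≥ (T-R)/(T-P) = (14-7)/(14-0) = 0.5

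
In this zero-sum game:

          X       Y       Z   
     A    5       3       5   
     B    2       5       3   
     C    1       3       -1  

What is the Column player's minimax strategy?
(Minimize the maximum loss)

Column should play X or Y or Z (all achieve the minimum), value = 5

Work:
Column player minimizes Row's maximum payoff:
Column X: max payoff to Row = 5
Column Y: max payoff to Row = 5
Column Z: max payoff to Row = 5
Minimum is 5, achieved by columns X, Y, Z (tied).
Each of X or Y or Z is a minimax strategy.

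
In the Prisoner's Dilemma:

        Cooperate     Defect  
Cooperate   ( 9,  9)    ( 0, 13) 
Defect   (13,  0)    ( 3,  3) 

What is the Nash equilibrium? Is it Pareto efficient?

(Defect, Defect) is NE; not Pareto efficient

Work:
Defect dominates Cooperate for both players:
If P2 cooperates: Defect (13) > Cooperate (9)
If P2 defects: Defect (3) > Cooperate (0)
NE: (Defect, Defect) with payoff (3, 3)
But (Cooperate, Cooperate) = (9, 9) Pareto dominates (3, 3)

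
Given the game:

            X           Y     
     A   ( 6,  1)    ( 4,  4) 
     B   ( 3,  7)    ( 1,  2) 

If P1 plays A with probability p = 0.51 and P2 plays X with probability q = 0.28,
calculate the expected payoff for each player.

E[P1] = 3.09, E[P2] = 3.2776

Work:
E[P1] = p·q·π₁(A,X) + p·(1-q)·π₁(A,Y) + (1-p)·q·π₁(B,X) + (1-p)·(1-q)·π₁(B,Y)
= 0.51·0.28·6 + 0.51·0.72·4 + 0.49·0.28·3 + 0.49·0.72·1
= 3.09

E[P2] = 3.2776 (similar calculation)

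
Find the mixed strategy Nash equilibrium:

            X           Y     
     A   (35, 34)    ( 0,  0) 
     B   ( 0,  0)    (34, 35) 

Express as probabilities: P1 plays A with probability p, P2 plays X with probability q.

p = 0.5072, q = 0.4928

Work:
Find probabilities that make opponent indifferent:
P2 chooses q to make P1 indifferent between A and B
P1 chooses p to make P2 indifferent between X and Y
Mixed NE: P1 plays (A: 0.5072, B: 0.4928), P2 plays (X: 0.4928, Y: 0.5072)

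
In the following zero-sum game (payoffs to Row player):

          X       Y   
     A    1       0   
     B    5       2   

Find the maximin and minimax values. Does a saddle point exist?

Maximin = 2, Minimax = 2, Saddle: True

Work:
Row minimums: [0, 2] → maximin = 2
Column maximums: [5, 2] → minimax = 2
Saddle point exists! Game value = 2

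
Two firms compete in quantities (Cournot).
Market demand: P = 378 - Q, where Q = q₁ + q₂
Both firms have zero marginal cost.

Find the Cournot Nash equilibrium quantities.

q₁* = q₂* = 126.0; P* = 126.0

Work:
Profit: π_i = P·q_i = (a - q_i - q_j)·q_i
FOC: ∂π_i/∂q_i = a - 2q_i - q_j = 0
Reaction function: q_i = (378 - q_j)/2
Symmetry: q* = 378/3 = 126.0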